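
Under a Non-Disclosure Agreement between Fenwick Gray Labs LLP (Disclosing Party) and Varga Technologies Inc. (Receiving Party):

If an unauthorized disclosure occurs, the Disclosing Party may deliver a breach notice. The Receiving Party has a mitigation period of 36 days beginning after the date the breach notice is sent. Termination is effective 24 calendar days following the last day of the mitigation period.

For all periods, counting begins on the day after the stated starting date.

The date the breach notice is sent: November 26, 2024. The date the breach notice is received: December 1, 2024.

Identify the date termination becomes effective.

The last day of the mitigation period: November 26, 2024 + 36 days = January 1, 2025.
The date termination becomes effective: 24 calendar days after January 1, 2025 is January 25, 2025.

January 25, 2025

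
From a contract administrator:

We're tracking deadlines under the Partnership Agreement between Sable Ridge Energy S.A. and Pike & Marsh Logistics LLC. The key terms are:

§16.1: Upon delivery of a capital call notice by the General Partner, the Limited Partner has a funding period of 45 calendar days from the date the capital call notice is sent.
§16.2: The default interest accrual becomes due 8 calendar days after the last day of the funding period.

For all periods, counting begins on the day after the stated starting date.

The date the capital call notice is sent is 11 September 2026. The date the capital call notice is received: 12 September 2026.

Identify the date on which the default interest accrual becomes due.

The last day of the funding period: 11 September 2026 + 45 days = 26 October 2026.
The date on which the default interest accrual becomes due: 8 calendar days after 26 October 2026 is 3 November 2026.

3 November 2026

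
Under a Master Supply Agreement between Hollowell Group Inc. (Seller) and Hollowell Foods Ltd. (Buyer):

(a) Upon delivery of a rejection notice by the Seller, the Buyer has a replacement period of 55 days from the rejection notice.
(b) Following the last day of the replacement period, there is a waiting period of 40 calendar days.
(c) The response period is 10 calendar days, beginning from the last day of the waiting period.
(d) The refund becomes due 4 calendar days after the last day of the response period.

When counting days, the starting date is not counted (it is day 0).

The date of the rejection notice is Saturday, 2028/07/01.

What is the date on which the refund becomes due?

The last day of the replacement period: 2028/07/01 + 55 days = 2028/08/25.
Adding 40 calendar days to 2028/08/25 gives 2028/10/04, which is the last day of the waiting period.
The last day of the response period: 10 calendar days after 2028/10/04 is 2028/10/14.
Adding 4 calendar days to 2028/10/14 gives 2028/10/18, which is the date on which the refund becomes due.

2028/10/18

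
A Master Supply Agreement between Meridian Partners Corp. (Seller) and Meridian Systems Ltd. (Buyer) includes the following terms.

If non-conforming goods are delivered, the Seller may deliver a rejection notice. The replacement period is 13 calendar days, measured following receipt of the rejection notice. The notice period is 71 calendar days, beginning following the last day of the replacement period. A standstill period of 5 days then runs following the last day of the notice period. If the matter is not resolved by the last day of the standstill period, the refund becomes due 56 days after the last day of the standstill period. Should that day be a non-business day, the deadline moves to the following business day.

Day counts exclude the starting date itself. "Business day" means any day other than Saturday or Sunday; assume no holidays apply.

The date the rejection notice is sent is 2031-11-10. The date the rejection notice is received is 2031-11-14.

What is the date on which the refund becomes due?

2032-04-07

Adding 13 calendar days to 2031-11-14 gives 2031-11-27, which is the last day of the replacement period.
The last day of the notice period: 2031-11-27 + 71 days = 2032-02-06.
Adding 5 calendar days to 2032-02-06 gives 2032-02-11, which is the last day of the standstill period.
The date on which the refund becomes due: 2032-02-11 + 56 days = 2032-04-07. 2032-04-07 is a Wednesday, so no roll-forward applies.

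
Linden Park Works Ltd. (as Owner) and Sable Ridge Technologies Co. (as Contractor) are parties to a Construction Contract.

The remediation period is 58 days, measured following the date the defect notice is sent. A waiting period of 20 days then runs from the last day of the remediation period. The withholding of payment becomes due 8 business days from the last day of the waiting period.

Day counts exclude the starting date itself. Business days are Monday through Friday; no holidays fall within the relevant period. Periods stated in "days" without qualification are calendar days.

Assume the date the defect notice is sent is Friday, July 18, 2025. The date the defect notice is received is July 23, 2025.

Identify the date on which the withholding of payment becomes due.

October 15, 2025

The last day of the remediation period: 58 calendar days after July 18, 2025 is September 14, 2025.
The last day of the waiting period: 20 calendar days after September 14, 2025 is October 4, 2025.
From Saturday, October 4, 2025, 8 business days (Oct 6, Oct 7, Oct 8, Oct 9, Oct 10, Oct 13, Oct 14, Oct 15, skipping weekends) brings us to Wednesday, October 15, 2025, which is the date on which the withholding of payment becomes due.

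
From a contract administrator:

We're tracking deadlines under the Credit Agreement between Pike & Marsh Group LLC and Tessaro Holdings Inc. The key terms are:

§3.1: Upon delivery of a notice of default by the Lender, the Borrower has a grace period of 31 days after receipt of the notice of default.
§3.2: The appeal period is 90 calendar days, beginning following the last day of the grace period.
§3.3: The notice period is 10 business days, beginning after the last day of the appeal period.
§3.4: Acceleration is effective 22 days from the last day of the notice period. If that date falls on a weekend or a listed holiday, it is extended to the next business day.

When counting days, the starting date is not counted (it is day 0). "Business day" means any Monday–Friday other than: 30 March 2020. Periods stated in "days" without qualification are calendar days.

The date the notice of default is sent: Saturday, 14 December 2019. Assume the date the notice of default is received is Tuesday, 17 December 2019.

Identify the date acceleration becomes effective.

22 May 2020

The last day of the grace period: 17 December 2019 + 31 days = 17 January 2020.
The last day of the appeal period: 17 January 2020 + 90 days = 16 April 2020.
From Thursday, 16 April 2020, 10 business days (Apr 17, Apr 20, Apr 21, Apr 22, Apr 23, Apr 24, Apr 27, Apr 28, Apr 29, Apr 30, skipping weekends) brings us to Thursday, 30 April 2020, which is the last day of the notice period.
The date acceleration becomes effective: 30 April 2020 + 22 days = 22 May 2020. 22 May 2020 is a Friday and is not a listed holiday, so no roll-forward applies.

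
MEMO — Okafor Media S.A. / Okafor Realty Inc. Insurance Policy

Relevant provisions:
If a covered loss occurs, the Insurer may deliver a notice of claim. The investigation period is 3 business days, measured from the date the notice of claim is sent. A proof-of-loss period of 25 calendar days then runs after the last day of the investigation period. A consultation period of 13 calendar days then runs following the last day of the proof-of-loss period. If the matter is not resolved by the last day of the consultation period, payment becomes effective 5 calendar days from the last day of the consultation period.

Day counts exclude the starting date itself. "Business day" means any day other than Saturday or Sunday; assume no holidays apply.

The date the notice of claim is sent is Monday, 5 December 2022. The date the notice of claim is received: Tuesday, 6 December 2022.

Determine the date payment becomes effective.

From Monday, 5 December 2022, 3 business days (Dec 6, Dec 7, Dec 8, skipping weekends) brings us to Thursday, 8 December 2022, which is the last day of the investigation period.
Adding 25 calendar days to 8 December 2022 gives 2 January 2023, which is the last day of the proof-of-loss period.
The last day of the consultation period: 13 calendar days after 2 January 2023 is 15 January 2023.
Adding 5 calendar days to 15 January 2023 gives 20 January 2023, which is the date payment becomes effective.

20 January 2023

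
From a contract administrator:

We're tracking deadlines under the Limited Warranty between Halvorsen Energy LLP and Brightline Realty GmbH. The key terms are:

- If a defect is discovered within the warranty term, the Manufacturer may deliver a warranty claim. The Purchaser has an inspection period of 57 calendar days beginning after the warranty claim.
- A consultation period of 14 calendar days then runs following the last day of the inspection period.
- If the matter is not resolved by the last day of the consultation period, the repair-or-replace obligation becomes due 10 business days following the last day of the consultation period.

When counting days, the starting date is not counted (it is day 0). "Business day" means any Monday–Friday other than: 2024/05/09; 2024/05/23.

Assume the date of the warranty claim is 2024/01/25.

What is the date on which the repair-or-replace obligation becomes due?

2024/04/19

The last day of the inspection period: 2024/01/25 + 57 days = 2024/03/22.
The last day of the consultation period: 2024/03/22 + 14 days = 2024/04/05.
The date on which the repair-or-replace obligation becomes due: 10 business days after Friday, 2024/04/05, skipping weekends — Apr 8, Apr 9, Apr 10, Apr 11, Apr 12, Apr 15, Apr 16, Apr 17, Apr 18, Apr 19 — lands on Friday, 2024/04/19.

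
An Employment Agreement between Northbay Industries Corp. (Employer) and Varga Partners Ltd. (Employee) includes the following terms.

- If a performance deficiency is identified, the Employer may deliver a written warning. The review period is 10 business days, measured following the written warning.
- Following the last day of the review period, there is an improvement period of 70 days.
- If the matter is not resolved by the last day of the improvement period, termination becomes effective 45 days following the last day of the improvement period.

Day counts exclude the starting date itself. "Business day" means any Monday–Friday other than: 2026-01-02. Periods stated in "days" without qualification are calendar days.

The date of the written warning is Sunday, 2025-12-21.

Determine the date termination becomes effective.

2026-04-30

The last day of the review period: 10 business days after Sunday, 2025-12-21, skipping weekends and the listed holiday on Jan 2 — Dec 22, Dec 23, Dec 24, Dec 25, Dec 26, Dec 29, Dec 30, Dec 31, Jan 1, Jan 5 — lands on Monday, 2026-01-05.
The last day of the improvement period: 70 calendar days after 2026-01-05 is 2026-03-16.
The date termination becomes effective: 45 calendar days after 2026-03-16 is 2026-04-30.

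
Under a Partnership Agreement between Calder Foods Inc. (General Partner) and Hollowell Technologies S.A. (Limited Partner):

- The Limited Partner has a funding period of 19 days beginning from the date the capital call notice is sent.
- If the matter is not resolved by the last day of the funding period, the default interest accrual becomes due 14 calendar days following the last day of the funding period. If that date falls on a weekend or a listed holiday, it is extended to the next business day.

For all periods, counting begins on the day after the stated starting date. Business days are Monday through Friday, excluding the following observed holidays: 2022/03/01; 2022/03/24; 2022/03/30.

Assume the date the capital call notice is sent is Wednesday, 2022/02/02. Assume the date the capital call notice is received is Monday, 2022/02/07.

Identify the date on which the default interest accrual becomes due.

The last day of the funding period: 19 calendar days after 2022/02/02 is 2022/02/21.
The date on which the default interest accrual becomes due: 14 calendar days after 2022/02/21 is 2022/03/07. 2022/03/07 is a Monday and is not a listed holiday, so no roll-forward applies.

2022/03/07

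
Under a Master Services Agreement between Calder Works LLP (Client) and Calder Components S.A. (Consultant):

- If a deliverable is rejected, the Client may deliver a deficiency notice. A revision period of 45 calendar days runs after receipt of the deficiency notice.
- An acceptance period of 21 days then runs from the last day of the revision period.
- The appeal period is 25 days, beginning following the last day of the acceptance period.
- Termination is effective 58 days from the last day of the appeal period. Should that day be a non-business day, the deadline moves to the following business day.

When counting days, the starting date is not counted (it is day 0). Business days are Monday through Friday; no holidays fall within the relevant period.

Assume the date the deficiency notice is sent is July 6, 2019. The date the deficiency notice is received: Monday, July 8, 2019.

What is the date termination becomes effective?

December 4, 2019

Adding 45 calendar days to July 8, 2019 gives August 22, 2019, which is the last day of the revision period.
Adding 21 calendar days to August 22, 2019 gives September 12, 2019, which is the last day of the acceptance period.
The last day of the appeal period: 25 calendar days after September 12, 2019 is October 7, 2019.
The date termination becomes effective: 58 calendar days after October 7, 2019 is December 4, 2019. December 4, 2019 is a Wednesday, so no roll-forward applies.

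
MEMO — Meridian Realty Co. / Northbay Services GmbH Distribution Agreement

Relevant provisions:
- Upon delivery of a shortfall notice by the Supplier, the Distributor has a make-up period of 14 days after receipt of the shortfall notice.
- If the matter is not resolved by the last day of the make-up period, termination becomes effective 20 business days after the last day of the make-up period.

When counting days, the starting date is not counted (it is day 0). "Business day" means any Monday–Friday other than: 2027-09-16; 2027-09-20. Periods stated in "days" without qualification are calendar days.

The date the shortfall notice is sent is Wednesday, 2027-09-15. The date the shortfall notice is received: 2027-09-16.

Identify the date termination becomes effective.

Adding 14 calendar days to 2027-09-16 gives 2027-09-30, which is the last day of the make-up period.
From Thursday, 2027-09-30, 20 business days (Oct 1, Oct 4, Oct 5, Oct 6, …, Oct 26, Oct 27, Oct 28, skipping weekends) brings us to Thursday, 2027-10-28, which is the date termination becomes effective.

2027-10-28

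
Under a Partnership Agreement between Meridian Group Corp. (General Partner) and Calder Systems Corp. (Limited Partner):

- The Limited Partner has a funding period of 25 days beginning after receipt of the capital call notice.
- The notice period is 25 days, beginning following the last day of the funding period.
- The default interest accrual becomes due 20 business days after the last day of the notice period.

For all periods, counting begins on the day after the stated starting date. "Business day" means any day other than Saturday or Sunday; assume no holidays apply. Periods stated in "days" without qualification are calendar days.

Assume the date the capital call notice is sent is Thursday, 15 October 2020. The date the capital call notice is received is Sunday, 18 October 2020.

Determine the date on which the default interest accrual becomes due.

4 January 2021

The last day of the funding period: 18 October 2020 + 25 days = 12 November 2020.
The last day of the notice period: 25 calendar days after 12 November 2020 is 7 December 2020.
From Monday, 7 December 2020, 20 business days (Dec 8, Dec 9, Dec 10, Dec 11, …, Dec 31, Jan 1, Jan 4, skipping weekends) brings us to Monday, 4 January 2021, which is the date on which the default interest accrual becomes due.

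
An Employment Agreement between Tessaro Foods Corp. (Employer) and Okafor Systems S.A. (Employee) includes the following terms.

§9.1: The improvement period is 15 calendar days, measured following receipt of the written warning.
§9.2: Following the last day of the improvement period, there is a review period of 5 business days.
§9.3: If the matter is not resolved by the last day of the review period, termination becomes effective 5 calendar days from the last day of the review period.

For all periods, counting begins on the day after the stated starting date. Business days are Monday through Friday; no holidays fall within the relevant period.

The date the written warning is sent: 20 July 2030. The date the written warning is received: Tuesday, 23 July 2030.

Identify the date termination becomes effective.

19 August 2030

The last day of the improvement period: 15 calendar days after 23 July 2030 is 7 August 2030.
The last day of the review period: 5 business days after Wednesday, 7 August 2030, skipping weekends — Aug 8, Aug 9, Aug 12, Aug 13, Aug 14 — lands on Wednesday, 14 August 2030.
Adding 5 calendar days to 14 August 2030 gives 19 August 2030, which is the date termination becomes effective.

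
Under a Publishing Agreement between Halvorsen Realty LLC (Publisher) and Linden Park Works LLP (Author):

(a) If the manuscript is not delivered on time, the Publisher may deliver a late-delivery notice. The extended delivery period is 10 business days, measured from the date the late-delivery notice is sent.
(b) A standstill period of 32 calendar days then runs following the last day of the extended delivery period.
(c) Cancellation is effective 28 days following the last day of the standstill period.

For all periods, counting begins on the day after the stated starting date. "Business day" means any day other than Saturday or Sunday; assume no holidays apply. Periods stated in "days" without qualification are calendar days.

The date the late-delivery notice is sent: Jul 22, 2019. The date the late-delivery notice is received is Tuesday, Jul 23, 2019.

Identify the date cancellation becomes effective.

From Monday, Jul 22, 2019, 10 business days (Jul 23, Jul 24, Jul 25, Jul 26, Jul 29, Jul 30, Jul 31, Aug 1, Aug 2, Aug 5, skipping weekends) brings us to Monday, Aug 5, 2019, which is the last day of the extended delivery period.
Adding 32 calendar days to Aug 5, 2019 gives Sep 6, 2019, which is the last day of the standstill period.
Adding 28 calendar days to Sep 6, 2019 gives Oct 4, 2019, which is the date cancellation becomes effective.

Oct 4, 2019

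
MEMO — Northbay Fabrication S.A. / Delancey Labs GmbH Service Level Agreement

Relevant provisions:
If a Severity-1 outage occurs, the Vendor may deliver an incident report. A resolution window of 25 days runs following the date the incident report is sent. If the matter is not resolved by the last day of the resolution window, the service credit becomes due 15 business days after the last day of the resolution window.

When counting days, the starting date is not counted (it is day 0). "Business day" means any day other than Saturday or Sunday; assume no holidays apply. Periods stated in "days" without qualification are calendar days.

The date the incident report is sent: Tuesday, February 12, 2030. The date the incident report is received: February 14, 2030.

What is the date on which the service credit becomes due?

March 29, 2030

The last day of the resolution window: February 12, 2030 + 25 days = March 9, 2030.
The date on which the service credit becomes due: counting 15 business days from Saturday, March 9, 2030 (Mar 11, Mar 12, Mar 13, Mar 14, …, Mar 27, Mar 28, Mar 29, skipping weekends) reaches Friday, March 29, 2030.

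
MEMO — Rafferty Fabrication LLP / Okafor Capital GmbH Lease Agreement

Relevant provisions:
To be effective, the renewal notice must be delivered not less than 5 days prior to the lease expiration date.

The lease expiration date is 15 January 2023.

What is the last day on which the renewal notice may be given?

10 January 2023

Counting back 5 calendar days from 15 January 2023 gives 10 January 2023.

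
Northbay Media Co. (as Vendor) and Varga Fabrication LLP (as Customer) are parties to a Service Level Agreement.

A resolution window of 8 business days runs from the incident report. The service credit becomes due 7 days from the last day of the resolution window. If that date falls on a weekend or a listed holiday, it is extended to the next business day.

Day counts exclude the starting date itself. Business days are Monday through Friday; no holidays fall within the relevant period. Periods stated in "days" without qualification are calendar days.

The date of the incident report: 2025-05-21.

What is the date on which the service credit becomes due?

2025-06-09

The last day of the resolution window: 8 business days after Wednesday, 2025-05-21, skipping weekends — May 22, May 23, May 26, May 27, May 28, May 29, May 30, Jun 2 — lands on Monday, 2025-06-02.
Adding 7 calendar days to 2025-06-02 gives 2025-06-09, which is the date on which the service credit becomes due. 2025-06-09 is a Monday, so no roll-forward applies.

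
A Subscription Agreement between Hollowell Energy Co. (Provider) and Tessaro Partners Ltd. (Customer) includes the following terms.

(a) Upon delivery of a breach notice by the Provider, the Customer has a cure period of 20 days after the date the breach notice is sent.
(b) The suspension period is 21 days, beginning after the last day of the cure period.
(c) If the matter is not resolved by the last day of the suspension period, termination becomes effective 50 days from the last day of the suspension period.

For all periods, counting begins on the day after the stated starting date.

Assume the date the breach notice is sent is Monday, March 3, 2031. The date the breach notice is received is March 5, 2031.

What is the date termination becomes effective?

The last day of the cure period: March 3, 2031 + 20 days = March 23, 2031.
Adding 21 calendar days to March 23, 2031 gives April 13, 2031, which is the last day of the suspension period.
The date termination becomes effective: 50 calendar days after April 13, 2031 is June 2, 2031.

June 2, 2031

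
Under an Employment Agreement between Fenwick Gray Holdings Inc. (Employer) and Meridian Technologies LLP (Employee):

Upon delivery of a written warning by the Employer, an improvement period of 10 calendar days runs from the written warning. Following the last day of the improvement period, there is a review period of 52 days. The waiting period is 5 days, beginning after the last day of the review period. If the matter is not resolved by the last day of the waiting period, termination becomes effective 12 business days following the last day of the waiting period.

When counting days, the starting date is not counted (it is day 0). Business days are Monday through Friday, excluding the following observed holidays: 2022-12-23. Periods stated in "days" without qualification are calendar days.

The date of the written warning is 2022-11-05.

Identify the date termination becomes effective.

The last day of the improvement period: 10 calendar days after 2022-11-05 is 2022-11-15.
Adding 52 calendar days to 2022-11-15 gives 2023-01-06, which is the last day of the review period.
Adding 5 calendar days to 2023-01-06 gives 2023-01-11, which is the last day of the waiting period.
From Wednesday, 2023-01-11, 12 business days (Jan 12, Jan 13, Jan 16, Jan 17, …, Jan 25, Jan 26, Jan 27, skipping weekends) brings us to Friday, 2023-01-27, which is the date termination becomes effective.

2023-01-27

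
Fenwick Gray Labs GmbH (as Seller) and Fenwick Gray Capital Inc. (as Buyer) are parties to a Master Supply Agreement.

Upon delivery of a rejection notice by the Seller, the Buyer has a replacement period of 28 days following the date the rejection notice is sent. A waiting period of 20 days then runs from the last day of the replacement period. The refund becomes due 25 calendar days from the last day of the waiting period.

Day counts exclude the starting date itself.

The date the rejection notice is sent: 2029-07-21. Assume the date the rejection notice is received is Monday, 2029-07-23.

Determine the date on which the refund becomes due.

Adding 28 calendar days to 2029-07-21 gives 2029-08-18, which is the last day of the replacement period.
The last day of the waiting period: 20 calendar days after 2029-08-18 is 2029-09-07.
Adding 25 calendar days to 2029-09-07 gives 2029-10-02, which is the date on which the refund becomes due.

2029-10-02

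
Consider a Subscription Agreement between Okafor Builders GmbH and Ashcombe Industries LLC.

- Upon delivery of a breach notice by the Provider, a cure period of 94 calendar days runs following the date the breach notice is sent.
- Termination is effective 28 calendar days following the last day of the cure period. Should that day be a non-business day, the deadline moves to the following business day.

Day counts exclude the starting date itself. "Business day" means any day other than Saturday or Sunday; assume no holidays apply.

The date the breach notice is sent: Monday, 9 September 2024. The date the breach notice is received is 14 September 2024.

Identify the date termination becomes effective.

9 January 2025

The last day of the cure period: 9 September 2024 + 94 days = 12 December 2024.
Adding 28 calendar days to 12 December 2024 gives 9 January 2025, which is the date termination becomes effective. 9 January 2025 is a Thursday, so no roll-forward applies.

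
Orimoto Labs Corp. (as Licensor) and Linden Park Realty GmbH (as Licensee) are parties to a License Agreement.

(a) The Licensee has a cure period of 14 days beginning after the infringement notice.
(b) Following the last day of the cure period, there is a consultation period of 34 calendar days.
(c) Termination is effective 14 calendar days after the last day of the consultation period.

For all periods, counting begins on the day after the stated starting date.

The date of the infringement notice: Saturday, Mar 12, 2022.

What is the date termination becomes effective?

The last day of the cure period: Mar 12, 2022 + 14 days = Mar 26, 2022.
The last day of the consultation period: Mar 26, 2022 + 34 days = Apr 29, 2022.
The date termination becomes effective: 14 calendar days after Apr 29, 2022 is May 13, 2022.

May 13, 2022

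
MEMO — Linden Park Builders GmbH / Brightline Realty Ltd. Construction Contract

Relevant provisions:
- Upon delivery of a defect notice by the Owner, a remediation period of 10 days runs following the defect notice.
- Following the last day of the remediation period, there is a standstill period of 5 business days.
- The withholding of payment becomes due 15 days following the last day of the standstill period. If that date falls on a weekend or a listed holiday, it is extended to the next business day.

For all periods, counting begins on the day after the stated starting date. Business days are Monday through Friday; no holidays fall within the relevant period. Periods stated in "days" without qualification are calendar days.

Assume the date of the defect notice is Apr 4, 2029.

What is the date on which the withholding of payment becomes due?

May 7, 2029

The last day of the remediation period: Apr 4, 2029 + 10 days = Apr 14, 2029.
The last day of the standstill period: 5 business days after Saturday, Apr 14, 2029, skipping weekends — Apr 16, Apr 17, Apr 18, Apr 19, Apr 20 — lands on Friday, Apr 20, 2029.
Adding 15 calendar days to Apr 20, 2029 gives May 5, 2029, which is the date on which the withholding of payment becomes due. That falls on a Saturday, so it rolls to the next business day, Monday, May 7, 2029.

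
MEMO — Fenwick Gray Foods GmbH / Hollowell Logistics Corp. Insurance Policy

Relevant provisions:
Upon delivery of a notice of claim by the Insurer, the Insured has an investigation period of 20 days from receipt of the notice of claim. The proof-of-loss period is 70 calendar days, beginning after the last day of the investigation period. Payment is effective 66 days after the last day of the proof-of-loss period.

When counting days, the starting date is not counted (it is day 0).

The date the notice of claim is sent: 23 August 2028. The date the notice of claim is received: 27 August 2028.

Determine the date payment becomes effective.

The last day of the investigation period: 27 August 2028 + 20 days = 16 September 2028.
Adding 70 calendar days to 16 September 2028 gives 25 November 2028, which is the last day of the proof-of-loss period.
The date payment becomes effective: 66 calendar days after 25 November 2028 is 30 January 2029.

30 January 2029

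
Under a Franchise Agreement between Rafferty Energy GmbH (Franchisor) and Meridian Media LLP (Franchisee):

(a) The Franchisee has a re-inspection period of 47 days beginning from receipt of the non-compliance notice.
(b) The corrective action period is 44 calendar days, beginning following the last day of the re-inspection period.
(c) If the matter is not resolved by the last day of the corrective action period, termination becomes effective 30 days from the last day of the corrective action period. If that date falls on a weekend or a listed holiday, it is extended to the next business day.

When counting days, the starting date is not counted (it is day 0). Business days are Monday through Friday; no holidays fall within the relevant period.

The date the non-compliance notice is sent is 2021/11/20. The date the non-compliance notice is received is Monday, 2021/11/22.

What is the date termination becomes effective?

2022/03/23

The last day of the re-inspection period: 47 calendar days after 2021/11/22 is 2022/01/08.
The last day of the corrective action period: 44 calendar days after 2022/01/08 is 2022/02/21.
The date termination becomes effective: 30 calendar days after 2022/02/21 is 2022/03/23. 2022/03/23 is a Wednesday, so no roll-forward applies.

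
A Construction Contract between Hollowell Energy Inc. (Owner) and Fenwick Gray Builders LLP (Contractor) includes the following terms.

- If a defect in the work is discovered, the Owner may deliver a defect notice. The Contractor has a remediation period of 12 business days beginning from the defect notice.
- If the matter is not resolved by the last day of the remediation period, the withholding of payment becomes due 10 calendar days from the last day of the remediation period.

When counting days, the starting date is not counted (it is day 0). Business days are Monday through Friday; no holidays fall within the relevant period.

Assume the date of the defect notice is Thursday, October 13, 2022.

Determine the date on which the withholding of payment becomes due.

November 10, 2022

From Thursday, October 13, 2022, 12 business days (Oct 14, Oct 17, Oct 18, Oct 19, …, Oct 27, Oct 28, Oct 31, skipping weekends) brings us to Monday, October 31, 2022, which is the last day of the remediation period.
Adding 10 calendar days to October 31, 2022 gives November 10, 2022, which is the date on which the withholding of payment becomes due.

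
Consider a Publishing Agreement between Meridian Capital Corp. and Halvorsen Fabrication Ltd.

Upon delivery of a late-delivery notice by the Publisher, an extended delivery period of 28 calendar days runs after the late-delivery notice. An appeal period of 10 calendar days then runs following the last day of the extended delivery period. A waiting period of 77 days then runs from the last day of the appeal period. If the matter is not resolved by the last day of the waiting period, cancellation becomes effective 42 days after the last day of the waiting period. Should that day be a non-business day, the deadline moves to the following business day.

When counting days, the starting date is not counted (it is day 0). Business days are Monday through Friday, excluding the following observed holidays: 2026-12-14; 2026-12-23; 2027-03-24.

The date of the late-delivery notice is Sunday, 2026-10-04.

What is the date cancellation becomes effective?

Adding 28 calendar days to 2026-10-04 gives 2026-11-01, which is the last day of the extended delivery period.
The last day of the appeal period: 10 calendar days after 2026-11-01 is 2026-11-11.
The last day of the waiting period: 77 calendar days after 2026-11-11 is 2027-01-27.
The date cancellation becomes effective: 2027-01-27 + 42 days = 2027-03-10. 2027-03-10 is a Wednesday and is not a listed holiday, so no roll-forward applies.

2027-03-10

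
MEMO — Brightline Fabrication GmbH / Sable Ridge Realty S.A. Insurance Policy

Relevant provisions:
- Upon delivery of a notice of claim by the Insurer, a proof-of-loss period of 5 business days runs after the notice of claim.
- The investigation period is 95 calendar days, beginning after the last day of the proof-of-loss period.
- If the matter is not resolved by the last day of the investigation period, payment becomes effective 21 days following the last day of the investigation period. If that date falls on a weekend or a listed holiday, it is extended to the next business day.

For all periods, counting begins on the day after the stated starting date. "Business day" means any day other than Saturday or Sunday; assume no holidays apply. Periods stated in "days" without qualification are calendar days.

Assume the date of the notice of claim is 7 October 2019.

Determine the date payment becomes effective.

7 February 2020

From Monday, 7 October 2019, 5 business days (Oct 8, Oct 9, Oct 10, Oct 11, Oct 14, skipping weekends) brings us to Monday, 14 October 2019, which is the last day of the proof-of-loss period.
The last day of the investigation period: 14 October 2019 + 95 days = 17 January 2020.
Adding 21 calendar days to 17 January 2020 gives 7 February 2020, which is the date payment becomes effective. 7 February 2020 is a Friday, so no roll-forward applies.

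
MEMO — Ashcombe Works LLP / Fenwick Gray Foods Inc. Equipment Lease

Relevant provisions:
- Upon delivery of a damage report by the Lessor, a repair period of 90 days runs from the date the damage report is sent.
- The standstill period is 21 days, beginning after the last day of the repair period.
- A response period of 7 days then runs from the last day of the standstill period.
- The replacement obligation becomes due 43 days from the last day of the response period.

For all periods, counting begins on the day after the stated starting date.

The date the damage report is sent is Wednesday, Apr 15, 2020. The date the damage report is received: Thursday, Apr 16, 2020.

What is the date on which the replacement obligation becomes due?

Adding 90 calendar days to Apr 15, 2020 gives Jul 14, 2020, which is the last day of the repair period.
The last day of the standstill period: Jul 14, 2020 + 21 days = Aug 4, 2020.
The last day of the response period: Aug 4, 2020 + 7 days = Aug 11, 2020.
Adding 43 calendar days to Aug 11, 2020 gives Sep 23, 2020, which is the date on which the replacement obligation becomes due.

Sep 23, 2020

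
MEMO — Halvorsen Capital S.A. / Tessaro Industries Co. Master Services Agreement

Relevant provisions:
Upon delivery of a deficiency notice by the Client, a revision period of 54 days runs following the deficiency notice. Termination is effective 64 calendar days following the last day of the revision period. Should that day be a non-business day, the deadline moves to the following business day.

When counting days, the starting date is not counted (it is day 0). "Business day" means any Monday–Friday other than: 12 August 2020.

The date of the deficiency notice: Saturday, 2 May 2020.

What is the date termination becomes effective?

28 August 2020

Adding 54 calendar days to 2 May 2020 gives 25 June 2020, which is the last day of the revision period.
Adding 64 calendar days to 25 June 2020 gives 28 August 2020, which is the date termination becomes effective. 28 August 2020 is a Friday and is not a listed holiday, so no roll-forward applies.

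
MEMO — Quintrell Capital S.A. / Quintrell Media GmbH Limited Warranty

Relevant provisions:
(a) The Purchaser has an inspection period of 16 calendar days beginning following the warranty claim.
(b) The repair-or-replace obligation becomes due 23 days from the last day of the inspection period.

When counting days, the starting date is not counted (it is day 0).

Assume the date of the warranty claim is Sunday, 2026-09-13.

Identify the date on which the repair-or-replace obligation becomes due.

2026-10-22

Adding 16 calendar days to 2026-09-13 gives 2026-09-29, which is the last day of the inspection period.
The date on which the repair-or-replace obligation becomes due: 2026-09-29 + 23 days = 2026-10-22.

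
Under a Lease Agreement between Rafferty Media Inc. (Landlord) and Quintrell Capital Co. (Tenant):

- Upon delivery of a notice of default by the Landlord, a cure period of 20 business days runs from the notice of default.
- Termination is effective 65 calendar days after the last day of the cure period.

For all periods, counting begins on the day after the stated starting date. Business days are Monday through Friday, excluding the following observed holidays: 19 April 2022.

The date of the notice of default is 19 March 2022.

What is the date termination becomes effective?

The last day of the cure period: 20 business days after Saturday, 19 March 2022, skipping weekends — Mar 21, Mar 22, Mar 23, Mar 24, …, Apr 13, Apr 14, Apr 15 — lands on Friday, 15 April 2022.
Adding 65 calendar days to 15 April 2022 gives 19 June 2022, which is the date termination becomes effective.

19 June 2022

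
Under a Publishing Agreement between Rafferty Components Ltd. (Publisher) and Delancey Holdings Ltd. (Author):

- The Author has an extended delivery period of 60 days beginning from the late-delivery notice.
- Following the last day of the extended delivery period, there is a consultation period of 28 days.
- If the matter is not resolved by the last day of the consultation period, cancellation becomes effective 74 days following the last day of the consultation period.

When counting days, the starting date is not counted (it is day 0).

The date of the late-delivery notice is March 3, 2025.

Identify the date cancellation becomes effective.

August 12, 2025

The last day of the extended delivery period: 60 calendar days after March 3, 2025 is May 2, 2025.
The last day of the consultation period: 28 calendar days after May 2, 2025 is May 30, 2025.
The date cancellation becomes effective: 74 calendar days after May 30, 2025 is August 12, 2025.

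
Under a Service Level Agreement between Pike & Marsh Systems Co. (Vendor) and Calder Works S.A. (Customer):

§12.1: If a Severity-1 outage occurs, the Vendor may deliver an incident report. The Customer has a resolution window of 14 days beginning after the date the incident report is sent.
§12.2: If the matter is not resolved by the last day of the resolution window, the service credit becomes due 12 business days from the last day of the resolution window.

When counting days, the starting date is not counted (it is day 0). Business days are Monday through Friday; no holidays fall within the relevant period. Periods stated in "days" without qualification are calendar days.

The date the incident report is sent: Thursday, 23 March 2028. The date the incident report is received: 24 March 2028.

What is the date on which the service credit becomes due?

24 April 2028

Adding 14 calendar days to 23 March 2028 gives 6 April 2028, which is the last day of the resolution window.
From Thursday, 6 April 2028, 12 business days (Apr 7, Apr 10, Apr 11, Apr 12, …, Apr 20, Apr 21, Apr 24, skipping weekends) brings us to Monday, 24 April 2028, which is the date on which the service credit becomes due.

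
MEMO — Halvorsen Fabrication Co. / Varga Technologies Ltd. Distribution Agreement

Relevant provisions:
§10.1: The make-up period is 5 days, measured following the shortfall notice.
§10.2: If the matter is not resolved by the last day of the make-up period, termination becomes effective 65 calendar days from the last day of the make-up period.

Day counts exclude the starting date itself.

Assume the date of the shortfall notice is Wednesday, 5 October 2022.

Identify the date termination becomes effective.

The last day of the make-up period: 5 calendar days after 5 October 2022 is 10 October 2022.
The date termination becomes effective: 65 calendar days after 10 October 2022 is 14 December 2022.

14 December 2022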